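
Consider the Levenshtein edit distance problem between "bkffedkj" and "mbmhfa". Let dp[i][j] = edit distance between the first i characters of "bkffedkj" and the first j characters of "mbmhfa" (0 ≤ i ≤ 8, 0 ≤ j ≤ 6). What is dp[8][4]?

   ''  m  b  m  h  f  a
''  0  1  2  3  4  5  6
 b  1  1  1  2  3  4  5
 k  2  2  2  2  3  4  5
 f  3  3  3  3  3  3  4
 f  4  4  4  4  4  3  4
 e  5  5  5  5  5  4  4
 d  6  6  6  6  6  5  5
 k  7  7  7  7  7  6  6
 j  8  8  8  8  8  7  7

8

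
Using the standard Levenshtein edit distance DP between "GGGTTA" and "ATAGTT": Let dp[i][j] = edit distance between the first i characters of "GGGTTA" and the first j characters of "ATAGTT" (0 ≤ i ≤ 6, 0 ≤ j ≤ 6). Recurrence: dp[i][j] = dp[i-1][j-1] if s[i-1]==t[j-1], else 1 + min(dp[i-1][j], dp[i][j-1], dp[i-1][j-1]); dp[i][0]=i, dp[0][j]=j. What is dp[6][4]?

   ''  A  T  A  G  T  T
''  0  1  2  3  4  5  6
 G  1  1  2  3  3  4  5
 G  2  2  2  3  3  4  5
 G  3  3  3  3  3  4  5
 T  4  4  3  4  4  3  4
 T  5  5  4  4  5  4  3
 A  6  5  5  4  5  5  4

5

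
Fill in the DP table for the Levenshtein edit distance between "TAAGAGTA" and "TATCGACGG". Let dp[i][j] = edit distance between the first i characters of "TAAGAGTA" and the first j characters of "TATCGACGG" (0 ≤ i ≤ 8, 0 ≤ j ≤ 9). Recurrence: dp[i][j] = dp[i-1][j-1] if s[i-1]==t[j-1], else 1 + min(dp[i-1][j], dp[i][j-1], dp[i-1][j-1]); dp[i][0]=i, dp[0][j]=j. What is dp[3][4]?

   ''  T  A  T  C  G  A  C  G  G
''  0  1  2  3  4  5  6  7  8  9
 T  1  0  1  2  3  4  5  6  7  8
 A  2  1  0  1  2  3  4  5  6  7
 A  3  2  1  1  2  3  3  4  5  6
 G  4  3  2  2  2  2  3  4  4  5
 A  5  4  3  3  3  3  2  3  4  5
 G  6  5  4  4  4  3  3  3  3  4
 T  7  6  5  4  5  4  4  4  4  4
 A  8  7  6  5  5  5  4  5  5  5

2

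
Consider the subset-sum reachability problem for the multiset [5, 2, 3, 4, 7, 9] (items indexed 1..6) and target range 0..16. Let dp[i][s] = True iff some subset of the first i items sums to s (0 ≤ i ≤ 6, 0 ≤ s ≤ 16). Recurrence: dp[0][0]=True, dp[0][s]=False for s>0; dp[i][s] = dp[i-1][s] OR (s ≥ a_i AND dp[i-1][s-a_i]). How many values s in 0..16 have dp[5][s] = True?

16

i\s   0   1   2   3   4   5   6   7   8   9  10  11  12  13  14  15  16
  0   T   F   F   F   F   F   F   F   F   F   F   F   F   F   F   F   F
  1   T   F   F   F   F   T   F   F   F   F   F   F   F   F   F   F   F
  2   T   F   T   F   F   T   F   T   F   F   F   F   F   F   F   F   F
  3   T   F   T   T   F   T   F   T   T   F   T   F   F   F   F   F   F
  4   T   F   T   T   T   T   T   T   T   T   T   T   T   F   T   F   F
  5   T   F   T   T   T   T   T   T   T   T   T   T   T   T   T   T   T
  6   T   F   T   T   T   T   T   T   T   T   T   T   T   T   T   T   T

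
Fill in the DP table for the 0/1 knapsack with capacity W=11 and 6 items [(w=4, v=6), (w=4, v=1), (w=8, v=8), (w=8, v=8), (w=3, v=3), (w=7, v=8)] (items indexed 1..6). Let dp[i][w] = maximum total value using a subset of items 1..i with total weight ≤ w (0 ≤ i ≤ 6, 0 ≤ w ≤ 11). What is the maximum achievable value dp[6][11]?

14

i\w   0   1   2   3   4   5   6   7   8   9  10  11
  0   0   0   0   0   0   0   0   0   0   0   0   0
  1   0   0   0   0   6   6   6   6   6   6   6   6
  2   0   0   0   0   6   6   6   6   7   7   7   7
  3   0   0   0   0   6   6   6   6   8   8   8   8
  4   0   0   0   0   6   6   6   6   8   8   8   8
  5   0   0   0   3   6   6   6   9   9   9   9  11
  6   0   0   0   3   6   6   6   9   9   9  11  14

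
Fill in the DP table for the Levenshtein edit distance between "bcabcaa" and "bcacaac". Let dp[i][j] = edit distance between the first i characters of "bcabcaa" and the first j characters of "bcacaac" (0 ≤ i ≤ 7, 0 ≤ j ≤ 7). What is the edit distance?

   ''  b  c  a  c  a  a  c
''  0  1  2  3  4  5  6  7
 b  1  0  1  2  3  4  5  6
 c  2  1  0  1  2  3  4  5
 a  3  2  1  0  1  2  3  4
 b  4  3  2  1  1  2  3  4
 c  5  4  3  2  1  2  3  3
 a  6  5  4  3  2  1  2  3
 a  7  6  5  4  3  2  1  2

2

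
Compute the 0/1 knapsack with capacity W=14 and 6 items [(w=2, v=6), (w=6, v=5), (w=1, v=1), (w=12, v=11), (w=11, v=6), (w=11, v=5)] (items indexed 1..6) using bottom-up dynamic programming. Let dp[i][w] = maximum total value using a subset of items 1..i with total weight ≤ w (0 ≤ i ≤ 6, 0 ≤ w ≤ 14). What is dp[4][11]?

12

i\w   0   1   2   3   4   5   6   7   8   9  10  11  12  13  14
  0   0   0   0   0   0   0   0   0   0   0   0   0   0   0   0
  1   0   0   6   6   6   6   6   6   6   6   6   6   6   6   6
  2   0   0   6   6   6   6   6   6  11  11  11  11  11  11  11
  3   0   1   6   7   7   7   7   7  11  12  12  12  12  12  12
  4   0   1   6   7   7   7   7   7  11  12  12  12  12  12  17
  5   0   1   6   7   7   7   7   7  11  12  12  12  12  12  17
  6   0   1   6   7   7   7   7   7  11  12  12  12  12  12  17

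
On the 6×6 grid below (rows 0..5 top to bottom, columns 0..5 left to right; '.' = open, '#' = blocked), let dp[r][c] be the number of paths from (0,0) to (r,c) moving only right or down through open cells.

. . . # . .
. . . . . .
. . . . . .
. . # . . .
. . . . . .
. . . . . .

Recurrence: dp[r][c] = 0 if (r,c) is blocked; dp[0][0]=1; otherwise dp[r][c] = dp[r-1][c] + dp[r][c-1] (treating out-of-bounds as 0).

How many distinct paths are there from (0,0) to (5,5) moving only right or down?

131

r\c   0   1   2   3   4   5
  0   1   1   1   0   0   0
  1   1   2   3   3   3   3
  2   1   3   6   9  12  15
  3   1   4   0   9  21  36
  4   1   5   5  14  35  71
  5   1   6  11  25  60 131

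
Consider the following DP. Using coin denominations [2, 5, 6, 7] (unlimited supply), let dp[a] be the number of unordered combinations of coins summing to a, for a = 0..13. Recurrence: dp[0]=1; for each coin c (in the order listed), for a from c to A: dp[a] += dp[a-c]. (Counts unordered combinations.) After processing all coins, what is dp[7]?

2

after  coin     0     1     2     3     4     5     6     7     8     9    10    11    12    13
          2     1     0     1     0     1     0     1     0     1     0     1     0     1     0
          5     1     0     1     0     1     1     1     1     1     1     2     1     2     1
          6     1     0     1     0     1     1     2     1     2     1     3     2     4     2
          7     1     0     1     0     1     1     2     2     2     2     3     3     5     4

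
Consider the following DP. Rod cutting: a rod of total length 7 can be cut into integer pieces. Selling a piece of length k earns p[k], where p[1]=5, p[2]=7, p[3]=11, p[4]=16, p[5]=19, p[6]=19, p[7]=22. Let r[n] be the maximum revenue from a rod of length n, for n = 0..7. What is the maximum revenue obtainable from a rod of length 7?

35

   n    0    1    2    3    4    5    6    7
r[n]    0    5   10   15   20   25   30   35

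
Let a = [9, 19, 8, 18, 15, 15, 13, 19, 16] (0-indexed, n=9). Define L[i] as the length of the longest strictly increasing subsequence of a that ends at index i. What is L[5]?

   i    0    1    2    3    4    5    6    7    8
a[i]    9   19    8   18   15   15   13   19   16
L[i]    1    2    1    2    2    2    2    3    3

2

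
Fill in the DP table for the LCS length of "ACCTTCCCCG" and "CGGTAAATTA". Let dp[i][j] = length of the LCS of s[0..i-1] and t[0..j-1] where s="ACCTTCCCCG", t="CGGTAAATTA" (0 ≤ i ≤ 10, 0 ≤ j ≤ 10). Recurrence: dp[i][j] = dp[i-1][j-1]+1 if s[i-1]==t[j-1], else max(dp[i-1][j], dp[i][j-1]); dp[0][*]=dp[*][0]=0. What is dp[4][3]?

1

   ''  C  G  G  T  A  A  A  T  T  A
''  0  0  0  0  0  0  0  0  0  0  0
 A  0  0  0  0  0  1  1  1  1  1  1
 C  0  1  1  1  1  1  1  1  1  1  1
 C  0  1  1  1  1  1  1  1  1  1  1
 T  0  1  1  1  2  2  2  2  2  2  2
 T  0  1  1  1  2  2  2  2  3  3  3
 C  0  1  1  1  2  2  2  2  3  3  3
 C  0  1  1  1  2  2  2  2  3  3  3
 C  0  1  1  1  2  2  2  2  3  3  3
 C  0  1  1  1  2  2  2  2  3  3  3
 G  0  1  2  2  2  2  2  2  3  3  3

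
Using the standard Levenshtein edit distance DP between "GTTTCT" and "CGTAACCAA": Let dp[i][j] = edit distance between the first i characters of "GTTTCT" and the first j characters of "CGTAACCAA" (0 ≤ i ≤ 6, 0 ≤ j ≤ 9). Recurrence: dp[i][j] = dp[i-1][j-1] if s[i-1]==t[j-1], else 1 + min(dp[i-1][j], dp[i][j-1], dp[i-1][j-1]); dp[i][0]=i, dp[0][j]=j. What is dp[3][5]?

   ''  C  G  T  A  A  C  C  A  A
''  0  1  2  3  4  5  6  7  8  9
 G  1  1  1  2  3  4  5  6  7  8
 T  2  2  2  1  2  3  4  5  6  7
 T  3  3  3  2  2  3  4  5  6  7
 T  4  4  4  3  3  3  4  5  6  7
 C  5  4  5  4  4  4  3  4  5  6
 T  6  5  5  5  5  5  4  4  5  6

3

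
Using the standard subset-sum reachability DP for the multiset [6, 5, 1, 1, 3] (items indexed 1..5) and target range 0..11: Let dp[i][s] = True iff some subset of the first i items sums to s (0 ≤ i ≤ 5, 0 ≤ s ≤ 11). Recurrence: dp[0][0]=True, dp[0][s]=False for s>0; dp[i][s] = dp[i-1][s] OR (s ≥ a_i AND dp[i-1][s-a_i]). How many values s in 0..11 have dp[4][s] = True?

i\s   0   1   2   3   4   5   6   7   8   9  10  11
  0   T   F   F   F   F   F   F   F   F   F   F   F
  1   T   F   F   F   F   F   T   F   F   F   F   F
  2   T   F   F   F   F   T   T   F   F   F   F   T
  3   T   T   F   F   F   T   T   T   F   F   F   T
  4   T   T   T   F   F   T   T   T   T   F   F   T
  5   T   T   T   T   T   T   T   T   T   T   T   T

8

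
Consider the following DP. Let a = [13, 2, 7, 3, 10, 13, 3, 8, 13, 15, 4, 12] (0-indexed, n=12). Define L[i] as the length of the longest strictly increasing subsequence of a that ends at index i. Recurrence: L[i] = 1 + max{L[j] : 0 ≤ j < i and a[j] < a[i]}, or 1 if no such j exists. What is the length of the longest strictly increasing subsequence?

5

   i    0    1    2    3    4    5    6    7    8    9   10   11
a[i]   13    2    7    3   10   13    3    8   13   15    4   12
L[i]    1    1    2    2    3    4    2    3    4    5    3    4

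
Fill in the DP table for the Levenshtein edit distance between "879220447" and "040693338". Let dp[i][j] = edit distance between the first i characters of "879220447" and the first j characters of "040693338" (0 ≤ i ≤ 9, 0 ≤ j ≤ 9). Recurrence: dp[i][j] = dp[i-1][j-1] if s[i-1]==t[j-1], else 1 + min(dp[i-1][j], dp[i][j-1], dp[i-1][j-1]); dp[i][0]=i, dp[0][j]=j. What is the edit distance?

9

   ''  0  4  0  6  9  3  3  3  8
''  0  1  2  3  4  5  6  7  8  9
 8  1  1  2  3  4  5  6  7  8  8
 7  2  2  2  3  4  5  6  7  8  9
 9  3  3  3  3  4  4  5  6  7  8
 2  4  4  4  4  4  5  5  6  7  8
 2  5  5  5  5  5  5  6  6  7  8
 0  6  5  6  5  6  6  6  7  7  8
 4  7  6  5  6  6  7  7  7  8  8
 4  8  7  6  6  7  7  8  8  8  9
 7  9  8  7  7  7  8  8  9  9  9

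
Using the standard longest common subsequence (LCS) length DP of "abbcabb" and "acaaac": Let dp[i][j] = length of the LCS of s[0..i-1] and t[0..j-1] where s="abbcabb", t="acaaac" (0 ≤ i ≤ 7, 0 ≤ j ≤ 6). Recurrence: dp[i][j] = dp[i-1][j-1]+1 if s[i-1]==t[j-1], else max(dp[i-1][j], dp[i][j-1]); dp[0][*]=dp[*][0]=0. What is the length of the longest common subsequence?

3

   ''  a  c  a  a  a  c
''  0  0  0  0  0  0  0
 a  0  1  1  1  1  1  1
 b  0  1  1  1  1  1  1
 b  0  1  1  1  1  1  1
 c  0  1  2  2  2  2  2
 a  0  1  2  3  3  3  3
 b  0  1  2  3  3  3  3
 b  0  1  2  3  3  3  3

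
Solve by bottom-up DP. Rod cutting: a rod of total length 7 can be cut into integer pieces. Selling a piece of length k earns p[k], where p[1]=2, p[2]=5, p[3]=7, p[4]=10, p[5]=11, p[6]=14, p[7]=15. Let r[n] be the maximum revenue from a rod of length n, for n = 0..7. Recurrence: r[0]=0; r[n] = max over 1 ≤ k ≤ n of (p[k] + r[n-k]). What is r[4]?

10

   n    0    1    2    3    4    5    6    7
r[n]    0    2    5    7   10   12   15   17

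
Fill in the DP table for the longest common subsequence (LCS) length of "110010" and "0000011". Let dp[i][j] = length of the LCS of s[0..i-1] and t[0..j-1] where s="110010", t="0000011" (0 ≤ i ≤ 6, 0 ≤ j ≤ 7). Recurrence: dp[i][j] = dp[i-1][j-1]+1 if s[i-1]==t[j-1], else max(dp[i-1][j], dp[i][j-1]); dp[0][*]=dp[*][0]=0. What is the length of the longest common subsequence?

3

   ''  0  0  0  0  0  1  1
''  0  0  0  0  0  0  0  0
 1  0  0  0  0  0  0  1  1
 1  0  0  0  0  0  0  1  2
 0  0  1  1  1  1  1  1  2
 0  0  1  2  2  2  2  2  2
 1  0  1  2  2  2  2  3  3
 0  0  1  2  3  3  3  3  3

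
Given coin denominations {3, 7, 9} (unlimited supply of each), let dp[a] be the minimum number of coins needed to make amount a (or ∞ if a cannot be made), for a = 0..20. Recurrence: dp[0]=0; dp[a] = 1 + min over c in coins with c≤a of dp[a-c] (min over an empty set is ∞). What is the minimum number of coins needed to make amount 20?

 a  0  1  2  3  4  5  6  7  8  9 10 11 12 13 14 15 16 17 18 19 20
dp  0  -  -  1  -  -  2  1  -  1  2  -  2  3  2  3  2  3  2  3  4
(- denotes ∞ / unreachable)

4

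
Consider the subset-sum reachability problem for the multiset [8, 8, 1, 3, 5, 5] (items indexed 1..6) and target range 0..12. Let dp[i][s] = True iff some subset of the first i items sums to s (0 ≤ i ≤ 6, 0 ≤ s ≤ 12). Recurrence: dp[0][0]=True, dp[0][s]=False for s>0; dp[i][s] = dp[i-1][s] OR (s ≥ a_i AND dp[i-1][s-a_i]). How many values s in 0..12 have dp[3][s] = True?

i\s   0   1   2   3   4   5   6   7   8   9  10  11  12
  0   T   F   F   F   F   F   F   F   F   F   F   F   F
  1   T   F   F   F   F   F   F   F   T   F   F   F   F
  2   T   F   F   F   F   F   F   F   T   F   F   F   F
  3   T   T   F   F   F   F   F   F   T   T   F   F   F
  4   T   T   F   T   T   F   F   F   T   T   F   T   T
  5   T   T   F   T   T   T   T   F   T   T   F   T   T
  6   T   T   F   T   T   T   T   F   T   T   T   T   T

4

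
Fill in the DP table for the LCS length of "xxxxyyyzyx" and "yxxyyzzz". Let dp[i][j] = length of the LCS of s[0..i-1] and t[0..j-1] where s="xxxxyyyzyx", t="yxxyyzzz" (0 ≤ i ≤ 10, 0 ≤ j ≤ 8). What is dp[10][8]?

5

   ''  y  x  x  y  y  z  z  z
''  0  0  0  0  0  0  0  0  0
 x  0  0  1  1  1  1  1  1  1
 x  0  0  1  2  2  2  2  2  2
 x  0  0  1  2  2  2  2  2  2
 x  0  0  1  2  2  2  2  2  2
 y  0  1  1  2  3  3  3  3  3
 y  0  1  1  2  3  4  4  4  4
 y  0  1  1  2  3  4  4  4  4
 z  0  1  1  2  3  4  5  5  5
 y  0  1  1  2  3  4  5  5  5
 x  0  1  2  2  3  4  5  5  5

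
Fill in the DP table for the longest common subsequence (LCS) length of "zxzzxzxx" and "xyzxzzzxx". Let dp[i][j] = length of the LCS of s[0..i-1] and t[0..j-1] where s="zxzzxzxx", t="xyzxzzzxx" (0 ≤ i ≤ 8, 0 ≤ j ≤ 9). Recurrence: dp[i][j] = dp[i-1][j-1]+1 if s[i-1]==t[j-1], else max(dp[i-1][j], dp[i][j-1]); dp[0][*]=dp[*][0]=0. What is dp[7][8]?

   ''  x  y  z  x  z  z  z  x  x
''  0  0  0  0  0  0  0  0  0  0
 z  0  0  0  1  1  1  1  1  1  1
 x  0  1  1  1  2  2  2  2  2  2
 z  0  1  1  2  2  3  3  3  3  3
 z  0  1  1  2  2  3  4  4  4  4
 x  0  1  1  2  3  3  4  4  5  5
 z  0  1  1  2  3  4  4  5  5  5
 x  0  1  1  2  3  4  4  5  6  6
 x  0  1  1  2  3  4  4  5  6  7

6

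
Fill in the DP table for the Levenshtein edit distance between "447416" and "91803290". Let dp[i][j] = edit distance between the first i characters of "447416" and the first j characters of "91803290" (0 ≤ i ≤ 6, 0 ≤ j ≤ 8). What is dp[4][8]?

   ''  9  1  8  0  3  2  9  0
''  0  1  2  3  4  5  6  7  8
 4  1  1  2  3  4  5  6  7  8
 4  2  2  2  3  4  5  6  7  8
 7  3  3  3  3  4  5  6  7  8
 4  4  4  4  4  4  5  6  7  8
 1  5  5  4  5  5  5  6  7  8
 6  6  6  5  5  6  6  6  7  8

8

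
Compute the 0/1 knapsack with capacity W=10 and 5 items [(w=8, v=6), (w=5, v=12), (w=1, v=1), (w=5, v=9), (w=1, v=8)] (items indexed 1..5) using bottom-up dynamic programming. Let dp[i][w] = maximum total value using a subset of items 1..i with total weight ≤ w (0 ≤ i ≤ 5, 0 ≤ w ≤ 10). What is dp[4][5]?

12

i\w   0   1   2   3   4   5   6   7   8   9  10
  0   0   0   0   0   0   0   0   0   0   0   0
  1   0   0   0   0   0   0   0   0   6   6   6
  2   0   0   0   0   0  12  12  12  12  12  12
  3   0   1   1   1   1  12  13  13  13  13  13
  4   0   1   1   1   1  12  13  13  13  13  21
  5   0   8   9   9   9  12  20  21  21  21  21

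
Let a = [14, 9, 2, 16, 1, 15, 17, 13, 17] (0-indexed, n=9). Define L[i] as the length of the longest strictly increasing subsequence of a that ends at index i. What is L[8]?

3

   i    0    1    2    3    4    5    6    7    8
a[i]   14    9    2   16    1   15   17   13   17
L[i]    1    1    1    2    1    2    3    2    3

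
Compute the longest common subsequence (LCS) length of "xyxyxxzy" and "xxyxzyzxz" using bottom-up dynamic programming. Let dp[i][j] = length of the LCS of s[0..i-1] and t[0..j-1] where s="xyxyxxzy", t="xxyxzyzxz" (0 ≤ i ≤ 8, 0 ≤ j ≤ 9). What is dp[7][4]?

   ''  x  x  y  x  z  y  z  x  z
''  0  0  0  0  0  0  0  0  0  0
 x  0  1  1  1  1  1  1  1  1  1
 y  0  1  1  2  2  2  2  2  2  2
 x  0  1  2  2  3  3  3  3  3  3
 y  0  1  2  3  3  3  4  4  4  4
 x  0  1  2  3  4  4  4  4  5  5
 x  0  1  2  3  4  4  4  4  5  5
 z  0  1  2  3  4  5  5  5  5  6
 y  0  1  2  3  4  5  6  6  6  6

4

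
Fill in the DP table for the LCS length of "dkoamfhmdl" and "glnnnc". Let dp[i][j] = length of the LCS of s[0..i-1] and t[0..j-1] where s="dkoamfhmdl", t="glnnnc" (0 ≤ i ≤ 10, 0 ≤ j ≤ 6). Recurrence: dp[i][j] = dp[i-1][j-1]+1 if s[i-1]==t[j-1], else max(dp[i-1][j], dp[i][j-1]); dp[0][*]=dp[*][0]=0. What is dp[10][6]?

   ''  g  l  n  n  n  c
''  0  0  0  0  0  0  0
 d  0  0  0  0  0  0  0
 k  0  0  0  0  0  0  0
 o  0  0  0  0  0  0  0
 a  0  0  0  0  0  0  0
 m  0  0  0  0  0  0  0
 f  0  0  0  0  0  0  0
 h  0  0  0  0  0  0  0
 m  0  0  0  0  0  0  0
 d  0  0  0  0  0  0  0
 l  0  0  1  1  1  1  1

1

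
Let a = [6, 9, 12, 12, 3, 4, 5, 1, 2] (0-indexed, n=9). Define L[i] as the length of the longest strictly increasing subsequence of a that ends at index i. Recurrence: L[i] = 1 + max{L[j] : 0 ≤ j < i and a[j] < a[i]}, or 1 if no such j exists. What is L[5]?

   i    0    1    2    3    4    5    6    7    8
a[i]    6    9   12   12    3    4    5    1    2
L[i]    1    2    3    3    1    2    3    1    2

2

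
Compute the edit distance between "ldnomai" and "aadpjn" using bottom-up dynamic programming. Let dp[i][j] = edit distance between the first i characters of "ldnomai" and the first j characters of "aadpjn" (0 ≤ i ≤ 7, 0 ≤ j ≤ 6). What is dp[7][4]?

   ''  a  a  d  p  j  n
''  0  1  2  3  4  5  6
 l  1  1  2  3  4  5  6
 d  2  2  2  2  3  4  5
 n  3  3  3  3  3  4  4
 o  4  4  4  4  4  4  5
 m  5  5  5  5  5  5  5
 a  6  5  5  6  6  6  6
 i  7  6  6  6  7  7  7

7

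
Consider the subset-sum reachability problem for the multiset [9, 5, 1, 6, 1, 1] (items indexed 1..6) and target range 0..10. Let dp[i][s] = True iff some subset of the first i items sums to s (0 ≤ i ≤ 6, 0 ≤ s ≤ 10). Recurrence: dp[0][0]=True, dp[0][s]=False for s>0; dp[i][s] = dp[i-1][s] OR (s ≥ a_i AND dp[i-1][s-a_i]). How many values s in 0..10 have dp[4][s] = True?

7

i\s   0   1   2   3   4   5   6   7   8   9  10
  0   T   F   F   F   F   F   F   F   F   F   F
  1   T   F   F   F   F   F   F   F   F   T   F
  2   T   F   F   F   F   T   F   F   F   T   F
  3   T   T   F   F   F   T   T   F   F   T   T
  4   T   T   F   F   F   T   T   T   F   T   T
  5   T   T   T   F   F   T   T   T   T   T   T
  6   T   T   T   T   F   T   T   T   T   T   T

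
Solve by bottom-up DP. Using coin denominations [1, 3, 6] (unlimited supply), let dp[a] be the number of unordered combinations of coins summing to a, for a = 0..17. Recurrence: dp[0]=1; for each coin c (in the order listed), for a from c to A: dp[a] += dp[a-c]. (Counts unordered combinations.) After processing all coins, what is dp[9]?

after  coin     0     1     2     3     4     5     6     7     8     9    10    11    12    13    14    15    16    17
          1     1     1     1     1     1     1     1     1     1     1     1     1     1     1     1     1     1     1
          3     1     1     1     2     2     2     3     3     3     4     4     4     5     5     5     6     6     6
          6     1     1     1     2     2     2     4     4     4     6     6     6     9     9     9    12    12    12

6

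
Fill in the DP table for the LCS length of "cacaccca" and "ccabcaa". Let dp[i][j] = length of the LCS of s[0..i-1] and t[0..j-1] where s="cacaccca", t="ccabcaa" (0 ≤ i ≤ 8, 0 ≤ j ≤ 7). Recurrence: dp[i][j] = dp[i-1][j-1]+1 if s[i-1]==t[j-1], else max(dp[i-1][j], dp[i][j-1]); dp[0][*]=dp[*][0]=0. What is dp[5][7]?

4

   ''  c  c  a  b  c  a  a
''  0  0  0  0  0  0  0  0
 c  0  1  1  1  1  1  1  1
 a  0  1  1  2  2  2  2  2
 c  0  1  2  2  2  3  3  3
 a  0  1  2  3  3  3  4  4
 c  0  1  2  3  3  4  4  4
 c  0  1  2  3  3  4  4  4
 c  0  1  2  3  3  4  4  4
 a  0  1  2  3  3  4  5  5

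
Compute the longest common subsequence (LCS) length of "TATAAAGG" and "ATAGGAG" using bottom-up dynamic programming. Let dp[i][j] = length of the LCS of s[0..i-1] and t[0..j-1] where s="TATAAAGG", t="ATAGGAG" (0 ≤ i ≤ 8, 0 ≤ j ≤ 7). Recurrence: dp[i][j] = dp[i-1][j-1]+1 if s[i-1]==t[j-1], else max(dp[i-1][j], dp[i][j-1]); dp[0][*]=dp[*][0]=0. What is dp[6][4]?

3

   ''  A  T  A  G  G  A  G
''  0  0  0  0  0  0  0  0
 T  0  0  1  1  1  1  1  1
 A  0  1  1  2  2  2  2  2
 T  0  1  2  2  2  2  2  2
 A  0  1  2  3  3  3  3  3
 A  0  1  2  3  3  3  4  4
 A  0  1  2  3  3  3  4  4
 G  0  1  2  3  4  4  4  5
 G  0  1  2  3  4  5  5  5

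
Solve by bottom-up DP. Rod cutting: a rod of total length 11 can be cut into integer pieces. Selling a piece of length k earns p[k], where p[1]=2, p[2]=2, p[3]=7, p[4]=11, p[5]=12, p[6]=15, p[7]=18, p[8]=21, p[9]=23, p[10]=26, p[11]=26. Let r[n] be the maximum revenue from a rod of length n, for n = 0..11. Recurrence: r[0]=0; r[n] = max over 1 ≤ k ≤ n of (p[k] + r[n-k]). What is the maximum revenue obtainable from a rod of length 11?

   n    0    1    2    3    4    5    6    7    8    9   10   11
r[n]    0    2    4    7   11   13   15   18   22   24   26   29

29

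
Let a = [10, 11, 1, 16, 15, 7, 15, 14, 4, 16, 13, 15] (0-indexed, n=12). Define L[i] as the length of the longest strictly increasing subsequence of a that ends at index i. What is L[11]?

   i    0    1    2    3    4    5    6    7    8    9   10   11
a[i]   10   11    1   16   15    7   15   14    4   16   13   15
L[i]    1    2    1    3    3    2    3    3    2    4    3    4

4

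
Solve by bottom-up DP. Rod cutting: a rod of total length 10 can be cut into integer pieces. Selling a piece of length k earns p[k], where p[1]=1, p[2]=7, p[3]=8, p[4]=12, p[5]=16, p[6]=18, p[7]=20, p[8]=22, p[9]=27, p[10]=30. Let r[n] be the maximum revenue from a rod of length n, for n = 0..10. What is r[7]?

23

   n    0    1    2    3    4    5    6    7    8    9   10
r[n]    0    1    7    8   14   16   21   23   28   30   35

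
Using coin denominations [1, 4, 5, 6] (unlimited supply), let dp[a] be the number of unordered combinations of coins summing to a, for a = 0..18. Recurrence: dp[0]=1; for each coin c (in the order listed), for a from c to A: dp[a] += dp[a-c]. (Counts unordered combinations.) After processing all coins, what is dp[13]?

after  coin     0     1     2     3     4     5     6     7     8     9    10    11    12    13    14    15    16    17    18
          1     1     1     1     1     1     1     1     1     1     1     1     1     1     1     1     1     1     1     1
          4     1     1     1     1     2     2     2     2     3     3     3     3     4     4     4     4     5     5     5
          5     1     1     1     1     2     3     3     3     4     5     6     6     7     8     9    10    11    12    13
          6     1     1     1     1     2     3     4     4     5     6     8     9    11    12    14    16    19    21    24

12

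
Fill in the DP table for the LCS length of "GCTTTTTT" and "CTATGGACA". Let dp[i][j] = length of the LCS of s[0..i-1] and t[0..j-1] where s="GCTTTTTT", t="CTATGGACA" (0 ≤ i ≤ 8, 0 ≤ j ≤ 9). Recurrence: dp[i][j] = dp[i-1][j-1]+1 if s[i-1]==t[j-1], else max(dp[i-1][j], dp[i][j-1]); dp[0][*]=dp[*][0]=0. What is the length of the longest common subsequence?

3

   ''  C  T  A  T  G  G  A  C  A
''  0  0  0  0  0  0  0  0  0  0
 G  0  0  0  0  0  1  1  1  1  1
 C  0  1  1  1  1  1  1  1  2  2
 T  0  1  2  2  2  2  2  2  2  2
 T  0  1  2  2  3  3  3  3  3  3
 T  0  1  2  2  3  3  3  3  3  3
 T  0  1  2  2  3  3  3  3  3  3
 T  0  1  2  2  3  3  3  3  3  3
 T  0  1  2  2  3  3  3  3  3  3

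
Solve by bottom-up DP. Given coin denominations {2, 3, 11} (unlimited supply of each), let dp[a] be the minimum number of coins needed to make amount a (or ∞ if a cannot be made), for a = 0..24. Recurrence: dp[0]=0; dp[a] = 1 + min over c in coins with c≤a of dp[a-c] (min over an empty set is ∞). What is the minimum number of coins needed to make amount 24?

3

 a  0  1  2  3  4  5  6  7  8  9 10 11 12 13 14 15 16 17 18 19 20 21 22 23 24
dp  0  -  1  1  2  2  2  3  3  3  4  1  4  2  2  3  3  3  4  4  4  5  2  5  3
(- denotes ∞ / unreachable)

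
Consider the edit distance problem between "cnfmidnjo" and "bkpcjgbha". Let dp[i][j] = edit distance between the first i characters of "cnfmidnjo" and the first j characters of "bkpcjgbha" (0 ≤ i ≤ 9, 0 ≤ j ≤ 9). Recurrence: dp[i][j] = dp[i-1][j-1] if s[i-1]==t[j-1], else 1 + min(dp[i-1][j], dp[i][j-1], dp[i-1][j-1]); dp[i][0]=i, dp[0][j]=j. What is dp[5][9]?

8

   ''  b  k  p  c  j  g  b  h  a
''  0  1  2  3  4  5  6  7  8  9
 c  1  1  2  3  3  4  5  6  7  8
 n  2  2  2  3  4  4  5  6  7  8
 f  3  3  3  3  4  5  5  6  7  8
 m  4  4  4  4  4  5  6  6  7  8
 i  5  5  5  5  5  5  6  7  7  8
 d  6  6  6  6  6  6  6  7  8  8
 n  7  7  7  7  7  7  7  7  8  9
 j  8  8  8  8  8  7  8  8  8  9
 o  9  9  9  9  9  8  8  9  9  9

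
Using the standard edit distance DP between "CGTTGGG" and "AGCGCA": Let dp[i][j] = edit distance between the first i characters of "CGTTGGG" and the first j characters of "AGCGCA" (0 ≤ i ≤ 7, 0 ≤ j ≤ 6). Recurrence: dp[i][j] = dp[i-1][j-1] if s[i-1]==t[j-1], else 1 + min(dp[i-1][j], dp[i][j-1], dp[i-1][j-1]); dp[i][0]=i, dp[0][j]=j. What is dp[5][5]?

4

   ''  A  G  C  G  C  A
''  0  1  2  3  4  5  6
 C  1  1  2  2  3  4  5
 G  2  2  1  2  2  3  4
 T  3  3  2  2  3  3  4
 T  4  4  3  3  3  4  4
 G  5  5  4  4  3  4  5
 G  6  6  5  5  4  4  5
 G  7  7  6  6  5  5  5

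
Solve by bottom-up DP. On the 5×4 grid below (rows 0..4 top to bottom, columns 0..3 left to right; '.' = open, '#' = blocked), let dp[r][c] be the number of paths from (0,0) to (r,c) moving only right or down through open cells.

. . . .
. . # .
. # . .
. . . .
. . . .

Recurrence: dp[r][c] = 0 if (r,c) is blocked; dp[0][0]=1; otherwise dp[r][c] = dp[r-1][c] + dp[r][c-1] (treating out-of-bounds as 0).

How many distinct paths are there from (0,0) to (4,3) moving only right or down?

5

r\c   0   1   2   3
  0   1   1   1   1
  1   1   2   0   1
  2   1   0   0   1
  3   1   1   1   2
  4   1   2   3   5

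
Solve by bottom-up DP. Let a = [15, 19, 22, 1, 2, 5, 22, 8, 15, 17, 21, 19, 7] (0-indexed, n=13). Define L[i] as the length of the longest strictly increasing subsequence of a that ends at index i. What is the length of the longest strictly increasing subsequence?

7

   i    0    1    2    3    4    5    6    7    8    9   10   11   12
a[i]   15   19   22    1    2    5   22    8   15   17   21   19    7
L[i]    1    2    3    1    2    3    4    4    5    6    7    7    4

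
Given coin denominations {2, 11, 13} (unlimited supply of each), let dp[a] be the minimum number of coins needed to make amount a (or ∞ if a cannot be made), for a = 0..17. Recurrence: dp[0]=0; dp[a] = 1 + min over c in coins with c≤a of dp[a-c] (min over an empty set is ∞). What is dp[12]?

6

 a  0  1  2  3  4  5  6  7  8  9 10 11 12 13 14 15 16 17
dp  0  -  1  -  2  -  3  -  4  -  5  1  6  1  7  2  8  3
(- denotes ∞ / unreachable)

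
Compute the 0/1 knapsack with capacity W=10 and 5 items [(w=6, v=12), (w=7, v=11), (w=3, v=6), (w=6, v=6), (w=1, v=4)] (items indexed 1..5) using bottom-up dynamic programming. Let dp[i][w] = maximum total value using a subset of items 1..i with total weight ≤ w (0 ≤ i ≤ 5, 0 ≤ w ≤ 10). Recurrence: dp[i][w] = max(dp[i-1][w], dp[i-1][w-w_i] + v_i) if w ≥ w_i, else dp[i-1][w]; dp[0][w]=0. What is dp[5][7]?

16

i\w   0   1   2   3   4   5   6   7   8   9  10
  0   0   0   0   0   0   0   0   0   0   0   0
  1   0   0   0   0   0   0  12  12  12  12  12
  2   0   0   0   0   0   0  12  12  12  12  12
  3   0   0   0   6   6   6  12  12  12  18  18
  4   0   0   0   6   6   6  12  12  12  18  18
  5   0   4   4   6  10  10  12  16  16  18  22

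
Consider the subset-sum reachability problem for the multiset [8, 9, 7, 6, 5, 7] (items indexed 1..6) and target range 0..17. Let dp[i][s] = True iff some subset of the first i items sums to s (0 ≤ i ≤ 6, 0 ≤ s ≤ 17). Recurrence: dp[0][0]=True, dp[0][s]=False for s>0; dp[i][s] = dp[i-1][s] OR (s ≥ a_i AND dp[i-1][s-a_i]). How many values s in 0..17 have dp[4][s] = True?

10

i\s   0   1   2   3   4   5   6   7   8   9  10  11  12  13  14  15  16  17
  0   T   F   F   F   F   F   F   F   F   F   F   F   F   F   F   F   F   F
  1   T   F   F   F   F   F   F   F   T   F   F   F   F   F   F   F   F   F
  2   T   F   F   F   F   F   F   F   T   T   F   F   F   F   F   F   F   T
  3   T   F   F   F   F   F   F   T   T   T   F   F   F   F   F   T   T   T
  4   T   F   F   F   F   F   T   T   T   T   F   F   F   T   T   T   T   T
  5   T   F   F   F   F   T   T   T   T   T   F   T   T   T   T   T   T   T
  6   T   F   F   F   F   T   T   T   T   T   F   T   T   T   T   T   T   T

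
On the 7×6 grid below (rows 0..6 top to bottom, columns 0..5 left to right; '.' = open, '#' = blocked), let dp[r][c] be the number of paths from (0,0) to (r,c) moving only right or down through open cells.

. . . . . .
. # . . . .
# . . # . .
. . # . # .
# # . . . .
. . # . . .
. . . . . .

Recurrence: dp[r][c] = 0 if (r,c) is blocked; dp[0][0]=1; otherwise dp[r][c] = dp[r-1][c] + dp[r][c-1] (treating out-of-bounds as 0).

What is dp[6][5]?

7

r\c   0   1   2   3   4   5
  0   1   1   1   1   1   1
  1   1   0   1   2   3   4
  2   0   0   1   0   3   7
  3   0   0   0   0   0   7
  4   0   0   0   0   0   7
  5   0   0   0   0   0   7
  6   0   0   0   0   0   7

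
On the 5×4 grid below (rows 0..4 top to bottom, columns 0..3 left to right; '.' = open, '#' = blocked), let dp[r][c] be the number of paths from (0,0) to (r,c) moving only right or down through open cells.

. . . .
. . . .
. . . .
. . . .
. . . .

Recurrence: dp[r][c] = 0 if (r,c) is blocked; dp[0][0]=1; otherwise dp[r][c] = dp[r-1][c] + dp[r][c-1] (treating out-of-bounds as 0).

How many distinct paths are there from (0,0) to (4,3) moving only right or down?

35

r\c   0   1   2   3
  0   1   1   1   1
  1   1   2   3   4
  2   1   3   6  10
  3   1   4  10  20
  4   1   5  15  35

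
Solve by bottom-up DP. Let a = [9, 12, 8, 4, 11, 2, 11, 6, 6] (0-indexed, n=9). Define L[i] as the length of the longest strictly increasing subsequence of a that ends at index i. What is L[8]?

2

   i    0    1    2    3    4    5    6    7    8
a[i]    9   12    8    4   11    2   11    6    6
L[i]    1    2    1    1    2    1    2    2    2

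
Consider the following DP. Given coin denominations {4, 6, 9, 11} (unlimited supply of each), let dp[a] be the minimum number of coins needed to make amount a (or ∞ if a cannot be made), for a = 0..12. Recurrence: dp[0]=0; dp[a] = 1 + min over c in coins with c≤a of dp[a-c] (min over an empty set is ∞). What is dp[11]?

 a  0  1  2  3  4  5  6  7  8  9 10 11 12
dp  0  -  -  -  1  -  1  -  2  1  2  1  2
(- denotes ∞ / unreachable)

1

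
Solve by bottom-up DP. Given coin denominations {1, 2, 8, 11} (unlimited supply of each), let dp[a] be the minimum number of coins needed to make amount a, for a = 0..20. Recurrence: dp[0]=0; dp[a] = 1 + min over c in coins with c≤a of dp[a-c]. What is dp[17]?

 a  0  1  2  3  4  5  6  7  8  9 10 11 12 13 14 15 16 17 18 19 20
dp  0  1  1  2  2  3  3  4  1  2  2  1  2  2  3  3  2  3  3  2  3

3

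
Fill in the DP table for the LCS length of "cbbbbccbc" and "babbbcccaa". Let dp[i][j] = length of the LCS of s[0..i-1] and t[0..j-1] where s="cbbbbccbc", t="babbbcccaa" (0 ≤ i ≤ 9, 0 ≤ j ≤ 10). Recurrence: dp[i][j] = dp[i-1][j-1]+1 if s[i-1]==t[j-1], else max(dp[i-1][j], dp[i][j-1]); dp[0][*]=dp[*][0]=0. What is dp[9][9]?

7

   ''  b  a  b  b  b  c  c  c  a  a
''  0  0  0  0  0  0  0  0  0  0  0
 c  0  0  0  0  0  0  1  1  1  1  1
 b  0  1  1  1  1  1  1  1  1  1  1
 b  0  1  1  2  2  2  2  2  2  2  2
 b  0  1  1  2  3  3  3  3  3  3  3
 b  0  1  1  2  3  4  4  4  4  4  4
 c  0  1  1  2  3  4  5  5  5  5  5
 c  0  1  1  2  3  4  5  6  6  6  6
 b  0  1  1  2  3  4  5  6  6  6  6
 c  0  1  1  2  3  4  5  6  7  7  7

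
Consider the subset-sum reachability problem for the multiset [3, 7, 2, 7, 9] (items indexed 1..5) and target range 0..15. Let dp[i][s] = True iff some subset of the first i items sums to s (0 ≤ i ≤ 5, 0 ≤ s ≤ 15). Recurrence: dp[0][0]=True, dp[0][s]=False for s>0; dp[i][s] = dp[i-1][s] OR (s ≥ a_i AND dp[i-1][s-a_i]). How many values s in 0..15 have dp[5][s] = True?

i\s   0   1   2   3   4   5   6   7   8   9  10  11  12  13  14  15
  0   T   F   F   F   F   F   F   F   F   F   F   F   F   F   F   F
  1   T   F   F   T   F   F   F   F   F   F   F   F   F   F   F   F
  2   T   F   F   T   F   F   F   T   F   F   T   F   F   F   F   F
  3   T   F   T   T   F   T   F   T   F   T   T   F   T   F   F   F
  4   T   F   T   T   F   T   F   T   F   T   T   F   T   F   T   F
  5   T   F   T   T   F   T   F   T   F   T   T   T   T   F   T   F

10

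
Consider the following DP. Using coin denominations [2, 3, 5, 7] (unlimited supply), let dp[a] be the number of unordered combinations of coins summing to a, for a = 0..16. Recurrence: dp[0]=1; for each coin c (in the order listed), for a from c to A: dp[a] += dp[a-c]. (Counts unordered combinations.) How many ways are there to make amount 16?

after  coin     0     1     2     3     4     5     6     7     8     9    10    11    12    13    14    15    16
          2     1     0     1     0     1     0     1     0     1     0     1     0     1     0     1     0     1
          3     1     0     1     1     1     1     2     1     2     2     2     2     3     2     3     3     3
          5     1     0     1     1     1     2     2     2     3     3     4     4     5     5     6     7     7
          7     1     0     1     1     1     2     2     3     3     4     5     5     7     7     9    10    11

11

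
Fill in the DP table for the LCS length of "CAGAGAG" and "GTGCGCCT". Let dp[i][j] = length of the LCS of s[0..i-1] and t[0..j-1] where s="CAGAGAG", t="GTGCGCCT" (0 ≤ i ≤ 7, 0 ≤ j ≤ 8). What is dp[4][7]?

2

   ''  G  T  G  C  G  C  C  T
''  0  0  0  0  0  0  0  0  0
 C  0  0  0  0  1  1  1  1  1
 A  0  0  0  0  1  1  1  1  1
 G  0  1  1  1  1  2  2  2  2
 A  0  1  1  1  1  2  2  2  2
 G  0  1  1  2  2  2  2  2  2
 A  0  1  1  2  2  2  2  2  2
 G  0  1  1  2  2  3  3  3  3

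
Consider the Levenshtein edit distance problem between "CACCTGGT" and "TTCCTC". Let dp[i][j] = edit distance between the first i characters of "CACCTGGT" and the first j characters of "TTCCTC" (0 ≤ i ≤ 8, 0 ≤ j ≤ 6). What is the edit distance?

   ''  T  T  C  C  T  C
''  0  1  2  3  4  5  6
 C  1  1  2  2  3  4  5
 A  2  2  2  3  3  4  5
 C  3  3  3  2  3  4  4
 C  4  4  4  3  2  3  4
 T  5  4  4  4  3  2  3
 G  6  5  5  5  4  3  3
 G  7  6  6  6  5  4  4
 T  8  7  6  7  6  5  5

5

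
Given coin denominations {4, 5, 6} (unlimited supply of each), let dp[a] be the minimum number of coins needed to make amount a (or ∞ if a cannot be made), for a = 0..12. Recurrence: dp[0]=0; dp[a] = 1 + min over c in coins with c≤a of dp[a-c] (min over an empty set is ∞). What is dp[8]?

 a  0  1  2  3  4  5  6  7  8  9 10 11 12
dp  0  -  -  -  1  1  1  -  2  2  2  2  2
(- denotes ∞ / unreachable)

2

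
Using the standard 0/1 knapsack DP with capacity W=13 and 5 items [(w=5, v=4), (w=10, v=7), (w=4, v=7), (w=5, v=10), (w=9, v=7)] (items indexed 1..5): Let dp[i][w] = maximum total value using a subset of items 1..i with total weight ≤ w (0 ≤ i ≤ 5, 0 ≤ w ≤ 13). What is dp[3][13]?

i\w   0   1   2   3   4   5   6   7   8   9  10  11  12  13
  0   0   0   0   0   0   0   0   0   0   0   0   0   0   0
  1   0   0   0   0   0   4   4   4   4   4   4   4   4   4
  2   0   0   0   0   0   4   4   4   4   4   7   7   7   7
  3   0   0   0   0   7   7   7   7   7  11  11  11  11  11
  4   0   0   0   0   7  10  10  10  10  17  17  17  17  17
  5   0   0   0   0   7  10  10  10  10  17  17  17  17  17

11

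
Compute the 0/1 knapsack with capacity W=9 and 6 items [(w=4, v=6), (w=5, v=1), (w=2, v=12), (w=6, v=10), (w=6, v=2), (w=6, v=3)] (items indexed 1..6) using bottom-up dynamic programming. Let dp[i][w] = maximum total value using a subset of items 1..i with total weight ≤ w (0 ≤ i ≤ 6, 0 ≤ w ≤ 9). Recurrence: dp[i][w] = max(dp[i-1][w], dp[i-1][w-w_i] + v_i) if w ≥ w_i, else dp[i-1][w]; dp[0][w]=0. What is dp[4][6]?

18

i\w   0   1   2   3   4   5   6   7   8   9
  0   0   0   0   0   0   0   0   0   0   0
  1   0   0   0   0   6   6   6   6   6   6
  2   0   0   0   0   6   6   6   6   6   7
  3   0   0  12  12  12  12  18  18  18  18
  4   0   0  12  12  12  12  18  18  22  22
  5   0   0  12  12  12  12  18  18  22  22
  6   0   0  12  12  12  12  18  18  22  22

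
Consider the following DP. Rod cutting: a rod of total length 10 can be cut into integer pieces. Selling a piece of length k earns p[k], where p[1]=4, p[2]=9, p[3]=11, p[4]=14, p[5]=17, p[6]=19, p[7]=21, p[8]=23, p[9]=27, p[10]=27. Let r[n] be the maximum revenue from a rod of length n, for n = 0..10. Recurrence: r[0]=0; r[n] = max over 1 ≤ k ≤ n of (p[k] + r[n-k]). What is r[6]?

27

   n    0    1    2    3    4    5    6    7    8    9   10
r[n]    0    4    9   13   18   22   27   31   36   40   45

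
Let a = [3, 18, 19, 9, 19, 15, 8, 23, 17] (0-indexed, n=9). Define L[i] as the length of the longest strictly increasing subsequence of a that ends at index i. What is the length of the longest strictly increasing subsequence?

   i    0    1    2    3    4    5    6    7    8
a[i]    3   18   19    9   19   15    8   23   17
L[i]    1    2    3    2    3    3    2    4    4

4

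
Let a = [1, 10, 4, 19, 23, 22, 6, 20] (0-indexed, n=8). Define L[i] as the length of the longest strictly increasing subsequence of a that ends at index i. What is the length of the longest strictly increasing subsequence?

4

   i    0    1    2    3    4    5    6    7
a[i]    1   10    4   19   23   22    6   20
L[i]    1    2    2    3    4    4    3    4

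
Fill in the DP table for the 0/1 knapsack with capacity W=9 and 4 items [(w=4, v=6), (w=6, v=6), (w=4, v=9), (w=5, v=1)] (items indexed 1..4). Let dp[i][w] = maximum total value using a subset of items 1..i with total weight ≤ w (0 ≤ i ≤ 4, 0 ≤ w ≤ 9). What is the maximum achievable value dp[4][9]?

i\w   0   1   2   3   4   5   6   7   8   9
  0   0   0   0   0   0   0   0   0   0   0
  1   0   0   0   0   6   6   6   6   6   6
  2   0   0   0   0   6   6   6   6   6   6
  3   0   0   0   0   9   9   9   9  15  15
  4   0   0   0   0   9   9   9   9  15  15

15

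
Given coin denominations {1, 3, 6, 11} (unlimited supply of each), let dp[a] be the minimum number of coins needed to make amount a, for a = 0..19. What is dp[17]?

 a  0  1  2  3  4  5  6  7  8  9 10 11 12 13 14 15 16 17 18 19
dp  0  1  2  1  2  3  1  2  3  2  3  1  2  3  2  3  4  2  3  4

2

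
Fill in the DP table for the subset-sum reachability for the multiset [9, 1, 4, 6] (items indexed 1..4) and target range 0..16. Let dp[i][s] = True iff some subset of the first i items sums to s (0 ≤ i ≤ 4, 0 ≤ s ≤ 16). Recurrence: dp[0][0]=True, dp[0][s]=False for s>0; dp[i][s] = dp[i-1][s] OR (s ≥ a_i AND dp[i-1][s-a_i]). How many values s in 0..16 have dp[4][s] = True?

13

i\s   0   1   2   3   4   5   6   7   8   9  10  11  12  13  14  15  16
  0   T   F   F   F   F   F   F   F   F   F   F   F   F   F   F   F   F
  1   T   F   F   F   F   F   F   F   F   T   F   F   F   F   F   F   F
  2   T   T   F   F   F   F   F   F   F   T   T   F   F   F   F   F   F
  3   T   T   F   F   T   T   F   F   F   T   T   F   F   T   T   F   F
  4   T   T   F   F   T   T   T   T   F   T   T   T   F   T   T   T   T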